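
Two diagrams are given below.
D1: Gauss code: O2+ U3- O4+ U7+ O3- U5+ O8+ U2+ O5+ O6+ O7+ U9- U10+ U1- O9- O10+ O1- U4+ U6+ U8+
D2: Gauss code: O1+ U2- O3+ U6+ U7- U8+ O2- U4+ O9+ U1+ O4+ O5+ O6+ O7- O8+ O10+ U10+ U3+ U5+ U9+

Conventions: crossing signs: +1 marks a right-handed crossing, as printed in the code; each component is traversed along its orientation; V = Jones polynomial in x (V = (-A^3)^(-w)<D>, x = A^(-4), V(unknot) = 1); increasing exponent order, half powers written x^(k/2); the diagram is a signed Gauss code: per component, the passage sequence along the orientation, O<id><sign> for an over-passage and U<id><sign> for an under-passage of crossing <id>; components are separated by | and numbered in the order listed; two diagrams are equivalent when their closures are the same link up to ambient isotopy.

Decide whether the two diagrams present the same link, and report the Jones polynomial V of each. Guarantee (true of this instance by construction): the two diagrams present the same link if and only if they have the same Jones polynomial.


same link: yes
V(D1) = x - x^2 + 2x^3 - x^4 + x^5 - x^6  [10 crossings, <D> = -A^-12 + A^-8 - A^-4 + 2 - A^4 + A^8, w = +4]
D2 (bracket -A^-6 + A^-2 - A^2 + 2A^6 - A^10 + A^14; 10 crossings at w = +6): V = x - x^2 + 2x^3 - x^4 + x^5 - x^6
note: Reidemeister moves carry D1 (10 crossings) to D2 (10)


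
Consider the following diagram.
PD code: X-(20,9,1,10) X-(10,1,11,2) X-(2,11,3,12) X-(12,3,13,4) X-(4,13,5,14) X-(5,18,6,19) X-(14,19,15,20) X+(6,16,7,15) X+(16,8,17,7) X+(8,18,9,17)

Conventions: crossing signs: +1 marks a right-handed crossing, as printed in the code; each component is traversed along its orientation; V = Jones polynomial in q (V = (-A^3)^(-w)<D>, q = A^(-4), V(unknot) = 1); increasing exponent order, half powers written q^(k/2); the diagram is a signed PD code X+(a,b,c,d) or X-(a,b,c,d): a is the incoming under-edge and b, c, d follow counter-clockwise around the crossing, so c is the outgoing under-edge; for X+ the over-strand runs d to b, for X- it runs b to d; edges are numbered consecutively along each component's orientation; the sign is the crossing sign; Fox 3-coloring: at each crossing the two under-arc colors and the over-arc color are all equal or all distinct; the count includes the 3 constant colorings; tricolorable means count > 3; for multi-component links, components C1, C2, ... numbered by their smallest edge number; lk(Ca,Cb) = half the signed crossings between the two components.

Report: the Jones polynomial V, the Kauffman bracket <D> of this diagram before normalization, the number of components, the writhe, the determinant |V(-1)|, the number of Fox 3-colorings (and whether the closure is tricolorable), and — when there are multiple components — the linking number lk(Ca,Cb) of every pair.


V = -q^-4 + q^-3 + q^-1
<D> = A^-8 + 1 - A^4 (w = -4)
1 component over 10 crossings, w = -4
9 Fox colorings among 3^10, |V(-1)| = 3: tricolorable
why: w = -4 shifts under R1 moves; the (-A^3)^(4) factor cancels that in V


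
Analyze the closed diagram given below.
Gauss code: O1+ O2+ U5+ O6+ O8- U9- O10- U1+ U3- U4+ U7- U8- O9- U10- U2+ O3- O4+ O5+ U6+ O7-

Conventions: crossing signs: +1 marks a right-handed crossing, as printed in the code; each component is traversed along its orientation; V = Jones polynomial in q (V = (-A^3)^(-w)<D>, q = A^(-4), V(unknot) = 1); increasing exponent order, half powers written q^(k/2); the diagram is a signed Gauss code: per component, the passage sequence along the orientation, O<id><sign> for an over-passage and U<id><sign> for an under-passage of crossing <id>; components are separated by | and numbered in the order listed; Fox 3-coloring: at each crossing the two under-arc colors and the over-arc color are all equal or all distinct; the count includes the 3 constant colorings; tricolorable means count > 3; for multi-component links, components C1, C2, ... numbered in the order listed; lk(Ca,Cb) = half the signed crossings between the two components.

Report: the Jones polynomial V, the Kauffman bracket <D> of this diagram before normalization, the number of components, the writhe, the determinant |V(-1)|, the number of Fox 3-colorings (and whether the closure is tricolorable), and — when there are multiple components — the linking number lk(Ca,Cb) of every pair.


V(q) = -q^-3 + q^-2 - q^-1 + 3 - q + q^2 - q^3
bracket: -A^-12 + A^-8 - A^-4 + 3 - A^4 + A^8 - A^12, w = 0
1 component, writhe 0, over 10 crossings
det 9, colorings 27 of 3^10 — tricolorable
observation: V spans 6 powers of q: at least 6 crossings in any diagram


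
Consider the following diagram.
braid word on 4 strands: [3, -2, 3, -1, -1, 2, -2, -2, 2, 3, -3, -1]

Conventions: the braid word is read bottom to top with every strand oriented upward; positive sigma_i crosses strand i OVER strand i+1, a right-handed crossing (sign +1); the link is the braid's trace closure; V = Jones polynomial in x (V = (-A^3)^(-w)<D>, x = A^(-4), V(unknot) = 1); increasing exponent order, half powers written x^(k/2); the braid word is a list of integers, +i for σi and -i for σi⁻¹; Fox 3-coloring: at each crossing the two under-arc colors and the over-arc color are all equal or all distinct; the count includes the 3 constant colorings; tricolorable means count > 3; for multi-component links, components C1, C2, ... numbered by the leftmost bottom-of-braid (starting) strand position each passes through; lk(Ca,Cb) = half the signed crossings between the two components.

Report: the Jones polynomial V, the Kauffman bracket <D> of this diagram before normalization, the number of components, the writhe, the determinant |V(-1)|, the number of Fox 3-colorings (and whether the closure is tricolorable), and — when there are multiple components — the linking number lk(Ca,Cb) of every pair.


V(x) = x^(-7/2) - x^(-5/2) + x^(-3/2) - 2x^(-1/2) - x^(3/2)
bracket: -A^-12 - 2A^-4 + 1 - A^4 + A^8, w = -2
2 components, writhe -2, over 12 crossings
lk(C1,C2) = +1
det 6, colorings 9 of 3^12 — tricolorable
observation: span 5 respects span(V) <= c + mu - 1 = 13 for this 2-component diagram


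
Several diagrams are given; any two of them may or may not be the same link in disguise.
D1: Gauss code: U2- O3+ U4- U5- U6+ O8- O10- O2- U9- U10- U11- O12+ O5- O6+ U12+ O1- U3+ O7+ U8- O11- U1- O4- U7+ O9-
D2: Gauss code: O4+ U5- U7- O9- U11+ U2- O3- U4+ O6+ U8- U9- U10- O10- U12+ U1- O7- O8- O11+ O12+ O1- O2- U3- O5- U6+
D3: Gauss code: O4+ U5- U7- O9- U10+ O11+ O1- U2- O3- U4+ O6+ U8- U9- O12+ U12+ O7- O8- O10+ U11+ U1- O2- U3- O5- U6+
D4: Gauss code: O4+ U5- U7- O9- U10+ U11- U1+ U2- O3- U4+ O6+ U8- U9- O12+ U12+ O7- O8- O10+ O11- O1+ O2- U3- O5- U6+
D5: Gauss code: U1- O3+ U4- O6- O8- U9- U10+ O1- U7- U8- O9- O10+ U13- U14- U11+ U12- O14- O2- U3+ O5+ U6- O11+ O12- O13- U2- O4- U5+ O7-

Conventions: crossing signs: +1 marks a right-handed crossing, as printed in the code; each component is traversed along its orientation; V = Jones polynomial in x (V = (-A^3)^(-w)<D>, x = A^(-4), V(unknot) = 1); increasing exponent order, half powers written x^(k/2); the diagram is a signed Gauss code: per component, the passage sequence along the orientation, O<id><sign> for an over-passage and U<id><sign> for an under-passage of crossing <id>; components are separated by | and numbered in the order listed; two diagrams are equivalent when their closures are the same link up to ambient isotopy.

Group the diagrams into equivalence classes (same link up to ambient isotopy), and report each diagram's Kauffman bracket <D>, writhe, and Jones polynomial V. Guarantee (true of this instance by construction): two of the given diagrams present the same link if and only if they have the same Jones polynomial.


grouping into links: {D1, D5} | {D2, D3, D4}
V(D1) = x^-7 - 2x^-6 + 2x^-5 - 3x^-4 + 3x^-3 - 2x^-2 + 2x^-1  (w -4, c 12, <D> = 2A^-8 - 2A^-4 + 3 - 3A^4 + 2A^8 - 2A^12 + A^16)
D2 (bracket A^-16 - A^-12 + 2A^-8 - 2A^-4 + 2 - 2A^4 + A^8; 12 crossings at w = -4): V = x^-5 - 2x^-4 + 2x^-3 - 2x^-2 + 2x^-1 - 1 + x
V(D3) = x^-5 - 2x^-4 + 2x^-3 - 2x^-2 + 2x^-1 - 1 + x  [12 crossings, <D> = A^-10 - A^-6 + 2A^-2 - 2A^2 + 2A^6 - 2A^10 + A^14, w = -2]
V(D4) = x^-5 - 2x^-4 + 2x^-3 - 2x^-2 + 2x^-1 - 1 + x  (w -2, c 12, <D> = A^-10 - A^-6 + 2A^-2 - 2A^2 + 2A^6 - 2A^10 + A^14)
V(D5) = x^-7 - 2x^-6 + 2x^-5 - 3x^-4 + 3x^-3 - 2x^-2 + 2x^-1  (w -6, c 14, <D> = 2A^-14 - 2A^-10 + 3A^-6 - 3A^-2 + 2A^2 - 2A^6 + A^10)
why: 2 classes among 5 diagrams; unequal V(x) rules out equality


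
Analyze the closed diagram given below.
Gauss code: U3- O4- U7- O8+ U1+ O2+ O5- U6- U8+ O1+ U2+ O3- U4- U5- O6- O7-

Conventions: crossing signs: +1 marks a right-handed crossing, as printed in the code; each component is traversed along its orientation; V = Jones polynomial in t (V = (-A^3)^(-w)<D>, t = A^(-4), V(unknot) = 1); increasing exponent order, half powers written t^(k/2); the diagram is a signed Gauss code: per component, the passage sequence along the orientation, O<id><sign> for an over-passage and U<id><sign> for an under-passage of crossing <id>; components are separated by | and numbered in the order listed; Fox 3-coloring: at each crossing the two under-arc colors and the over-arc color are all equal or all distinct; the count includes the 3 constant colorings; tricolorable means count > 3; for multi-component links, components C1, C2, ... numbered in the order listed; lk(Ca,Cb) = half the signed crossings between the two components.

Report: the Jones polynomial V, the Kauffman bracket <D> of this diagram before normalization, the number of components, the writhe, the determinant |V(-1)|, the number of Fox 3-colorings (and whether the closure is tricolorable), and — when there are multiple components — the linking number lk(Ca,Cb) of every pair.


V = -t^-5 + t^-4 - t^-3 + 2t^-2 - t^-1 + 2 - t
<D> = -A^-10 + 2A^-6 - A^-2 + 2A^2 - A^6 + A^10 - A^14 (w = -2)
1 component over 8 crossings, w = -2
9 Fox colorings among 3^8, |V(-1)| = 9: tricolorable
why: w = -2 (over 8 crossings) is diagram-only; (-A^3)^(2) removes it from V


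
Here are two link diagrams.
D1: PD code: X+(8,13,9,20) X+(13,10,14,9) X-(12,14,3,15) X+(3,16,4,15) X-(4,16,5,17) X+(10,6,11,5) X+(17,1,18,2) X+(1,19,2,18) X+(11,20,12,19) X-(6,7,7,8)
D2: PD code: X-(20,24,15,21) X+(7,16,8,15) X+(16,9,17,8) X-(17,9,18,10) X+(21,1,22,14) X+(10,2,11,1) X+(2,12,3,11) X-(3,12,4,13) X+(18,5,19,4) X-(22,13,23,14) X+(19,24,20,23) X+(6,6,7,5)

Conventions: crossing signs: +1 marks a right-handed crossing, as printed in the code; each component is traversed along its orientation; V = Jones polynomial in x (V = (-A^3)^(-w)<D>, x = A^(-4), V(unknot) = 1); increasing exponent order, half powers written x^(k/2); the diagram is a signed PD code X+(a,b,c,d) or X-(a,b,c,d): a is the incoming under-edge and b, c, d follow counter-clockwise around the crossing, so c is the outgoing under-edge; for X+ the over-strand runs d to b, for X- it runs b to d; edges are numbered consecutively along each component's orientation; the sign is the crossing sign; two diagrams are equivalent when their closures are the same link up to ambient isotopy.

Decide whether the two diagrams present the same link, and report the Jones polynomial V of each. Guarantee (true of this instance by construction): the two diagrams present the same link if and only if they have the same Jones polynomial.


equivalent: no
V(D1) = x + 2x^3 + x^5  (w +4, c 10, <D> = A^-8 + 2 + A^8)
V(D2) = 1 + x + x^2 + x^3  (w +4, c 12, <D> = 1 + A^4 + A^8 + A^12)
why: 2 values of V(x) split the 2 diagrams


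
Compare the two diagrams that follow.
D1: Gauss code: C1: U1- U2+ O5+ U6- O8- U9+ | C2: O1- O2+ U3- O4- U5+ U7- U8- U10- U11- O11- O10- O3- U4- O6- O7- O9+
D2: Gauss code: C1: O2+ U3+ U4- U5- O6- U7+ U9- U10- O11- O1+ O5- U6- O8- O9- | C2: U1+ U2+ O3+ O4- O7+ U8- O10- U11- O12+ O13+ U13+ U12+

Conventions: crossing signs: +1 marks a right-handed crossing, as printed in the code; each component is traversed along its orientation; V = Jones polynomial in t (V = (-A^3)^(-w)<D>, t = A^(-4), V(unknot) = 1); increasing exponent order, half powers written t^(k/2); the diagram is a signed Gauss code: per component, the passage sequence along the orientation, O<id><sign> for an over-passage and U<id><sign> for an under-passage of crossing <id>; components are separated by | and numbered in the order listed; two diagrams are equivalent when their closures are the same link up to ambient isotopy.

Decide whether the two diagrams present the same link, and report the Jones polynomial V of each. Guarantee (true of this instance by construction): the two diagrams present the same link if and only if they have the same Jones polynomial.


equivalent: yes
D1 (bracket A^-13 + A^-9 + A^-5 - A^3; 11 crossings at w = -5): V = t^(-9/2) - t^(-5/2) - t^(-3/2) - t^(-1/2)
V(D2) = t^(-9/2) - t^(-5/2) - t^(-3/2) - t^(-1/2)  (w -1, c 13, <D> = A^-1 + A^3 + A^7 - A^15)
key observation: from 11 to 13 crossings by R-moves: one link, two diagrams


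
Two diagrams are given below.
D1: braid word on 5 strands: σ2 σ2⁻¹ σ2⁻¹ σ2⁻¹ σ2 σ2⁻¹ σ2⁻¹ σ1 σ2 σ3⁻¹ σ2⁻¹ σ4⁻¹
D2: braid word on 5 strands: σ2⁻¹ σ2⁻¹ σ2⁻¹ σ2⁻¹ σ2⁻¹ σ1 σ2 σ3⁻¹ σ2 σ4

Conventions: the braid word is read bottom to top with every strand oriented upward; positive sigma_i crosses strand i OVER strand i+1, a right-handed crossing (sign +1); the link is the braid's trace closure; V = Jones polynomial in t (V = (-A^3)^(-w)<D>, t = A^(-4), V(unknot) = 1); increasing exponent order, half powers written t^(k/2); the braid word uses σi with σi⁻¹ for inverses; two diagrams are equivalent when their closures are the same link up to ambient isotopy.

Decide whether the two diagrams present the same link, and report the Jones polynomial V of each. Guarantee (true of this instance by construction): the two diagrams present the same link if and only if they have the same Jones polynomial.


equivalent: yes
V(D1) = -t^-4 + t^-3 + t^-1  (w -4, c 12, <D> = A^-8 + 1 - A^4)
D2 (bracket A^-2 + A^6 - A^10; 10 crossings at w = -2): V = -t^-4 + t^-3 + t^-1
why: one V(t) for all 2 diagrams — one class (guaranteed)


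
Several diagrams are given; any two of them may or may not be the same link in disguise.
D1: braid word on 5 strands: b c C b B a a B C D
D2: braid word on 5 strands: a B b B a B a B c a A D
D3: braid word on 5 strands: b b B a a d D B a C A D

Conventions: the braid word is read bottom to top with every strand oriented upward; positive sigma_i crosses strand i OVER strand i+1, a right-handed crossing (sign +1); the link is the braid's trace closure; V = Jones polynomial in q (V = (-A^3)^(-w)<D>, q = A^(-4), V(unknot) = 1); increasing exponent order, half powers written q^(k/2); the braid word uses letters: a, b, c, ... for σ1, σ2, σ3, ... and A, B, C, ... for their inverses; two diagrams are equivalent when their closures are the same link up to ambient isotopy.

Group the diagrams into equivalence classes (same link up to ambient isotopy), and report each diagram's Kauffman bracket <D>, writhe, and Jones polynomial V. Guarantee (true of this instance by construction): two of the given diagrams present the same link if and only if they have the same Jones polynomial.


equivalence classes: {D1, D3} | {D2}
D1 (bracket A^-12 + A^-8 + A^-4 + 1; 10 crossings at w = 0): V = 1 + q + q^2 + q^3
V(D2) = -q^-3 + 3q^-2 - 2q^-1 + 4 - 2q + 3q^2 - q^3  [12 crossings, <D> = -A^-12 + 3A^-8 - 2A^-4 + 4 - 2A^4 + 3A^8 - A^12, w = 0]
V(D3) = 1 + q + q^2 + q^3  (w 0, c 12, <D> = A^-12 + A^-8 + A^-4 + 1)
observation: 2 values of V(q) split the 3 diagrams


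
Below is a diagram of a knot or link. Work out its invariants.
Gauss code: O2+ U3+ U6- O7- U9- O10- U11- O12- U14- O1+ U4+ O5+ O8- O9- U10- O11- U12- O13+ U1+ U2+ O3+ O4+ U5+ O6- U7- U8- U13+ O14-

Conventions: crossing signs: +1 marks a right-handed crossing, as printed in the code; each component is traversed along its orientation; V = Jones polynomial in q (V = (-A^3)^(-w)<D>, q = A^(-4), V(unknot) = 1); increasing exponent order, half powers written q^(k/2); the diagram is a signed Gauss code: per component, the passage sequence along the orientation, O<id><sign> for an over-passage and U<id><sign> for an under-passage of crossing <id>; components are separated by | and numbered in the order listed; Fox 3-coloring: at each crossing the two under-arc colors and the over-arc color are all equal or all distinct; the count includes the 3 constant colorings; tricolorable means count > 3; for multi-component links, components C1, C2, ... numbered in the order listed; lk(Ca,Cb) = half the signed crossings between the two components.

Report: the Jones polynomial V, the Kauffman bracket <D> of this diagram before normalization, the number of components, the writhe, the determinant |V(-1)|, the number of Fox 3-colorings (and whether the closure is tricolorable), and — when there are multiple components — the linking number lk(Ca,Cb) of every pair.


V(q) = -q^-6 + 2q^-5 - 4q^-4 + 5q^-3 - 4q^-2 + 5q^-1 - 3 + 2q - q^2
bracket: -A^-14 + 2A^-10 - 3A^-6 + 5A^-2 - 4A^2 + 5A^6 - 4A^10 + 2A^14 - A^18, w = -2
1 component, writhe -2, over 14 crossings
det 27, colorings 9 of 3^14 — tricolorable
observation: |V(-1)| = 27: so tricolorable, since 3 divides 27


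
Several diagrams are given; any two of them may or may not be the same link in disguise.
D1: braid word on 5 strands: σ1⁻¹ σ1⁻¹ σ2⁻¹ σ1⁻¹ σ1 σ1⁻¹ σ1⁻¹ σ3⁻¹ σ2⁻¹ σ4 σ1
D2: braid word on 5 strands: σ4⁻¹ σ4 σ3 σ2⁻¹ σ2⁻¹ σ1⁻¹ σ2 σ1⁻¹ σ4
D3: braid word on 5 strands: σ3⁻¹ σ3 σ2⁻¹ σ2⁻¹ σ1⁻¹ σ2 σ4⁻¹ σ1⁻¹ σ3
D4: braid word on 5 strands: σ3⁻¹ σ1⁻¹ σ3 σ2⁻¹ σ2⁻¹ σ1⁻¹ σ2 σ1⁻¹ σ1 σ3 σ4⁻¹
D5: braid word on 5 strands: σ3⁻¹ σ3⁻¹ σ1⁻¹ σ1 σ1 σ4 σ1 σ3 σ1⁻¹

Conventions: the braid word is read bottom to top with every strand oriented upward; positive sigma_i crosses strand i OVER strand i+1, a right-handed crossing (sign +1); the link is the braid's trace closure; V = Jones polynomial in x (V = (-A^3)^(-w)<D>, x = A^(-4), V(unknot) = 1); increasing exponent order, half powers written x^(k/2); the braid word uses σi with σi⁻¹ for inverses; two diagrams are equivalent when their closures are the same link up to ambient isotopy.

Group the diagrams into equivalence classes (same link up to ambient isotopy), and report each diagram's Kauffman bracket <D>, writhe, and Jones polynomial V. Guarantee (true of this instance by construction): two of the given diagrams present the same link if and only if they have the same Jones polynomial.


grouping into links: {D1} | {D2, D3, D4} | {D5}
V(D1) = -x^(-11/2) + x^(-9/2) - x^(-7/2) - x^(-3/2)  (w -5, c 11, <D> = A^-9 + A^-1 - A^3 + A^7)
V(D2) = -x^(-9/2) - x^(-5/2) + x^(-3/2) - x^(-1/2)  (w -1, c 9, <D> = A^-1 - A^3 + A^7 + A^15)
V(D3) = -x^(-9/2) - x^(-5/2) + x^(-3/2) - x^(-1/2)  [9 crossings, <D> = A^-7 - A^-3 + A + A^9, w = -3]
V(D4) = -x^(-9/2) - x^(-5/2) + x^(-3/2) - x^(-1/2)  [11 crossings, <D> = A^-7 - A^-3 + A + A^9, w = -3]
V(D5) = -x^(-1/2) - x^(1/2)  [9 crossings, <D> = A + A^5, w = +1]
key observation: V(x) takes 3 values over 5 diagrams, fixing the grouping


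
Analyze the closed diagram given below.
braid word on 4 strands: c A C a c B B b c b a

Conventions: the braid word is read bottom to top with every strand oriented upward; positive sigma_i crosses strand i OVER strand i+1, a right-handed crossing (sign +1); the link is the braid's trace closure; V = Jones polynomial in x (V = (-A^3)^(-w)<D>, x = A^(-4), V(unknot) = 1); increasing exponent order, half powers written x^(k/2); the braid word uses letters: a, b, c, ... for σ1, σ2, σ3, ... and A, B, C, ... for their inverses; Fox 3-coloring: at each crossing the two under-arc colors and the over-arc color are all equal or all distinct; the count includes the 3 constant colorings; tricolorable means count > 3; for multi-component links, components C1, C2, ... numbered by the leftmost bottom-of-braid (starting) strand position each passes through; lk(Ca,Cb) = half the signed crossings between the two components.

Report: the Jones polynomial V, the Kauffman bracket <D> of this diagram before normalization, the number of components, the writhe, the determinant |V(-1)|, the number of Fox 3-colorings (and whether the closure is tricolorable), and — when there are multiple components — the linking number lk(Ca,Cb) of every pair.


Jones polynomial: V(x) = 1
<D> = -A^9; writhe +3
components 1, writhe +3 (11 crossings)
3-colorings: 3 of 3^11, det 1 — not tricolorable
note: w = +3 shifts under R1 moves; the (-A^3)^(-3) factor cancels that in V


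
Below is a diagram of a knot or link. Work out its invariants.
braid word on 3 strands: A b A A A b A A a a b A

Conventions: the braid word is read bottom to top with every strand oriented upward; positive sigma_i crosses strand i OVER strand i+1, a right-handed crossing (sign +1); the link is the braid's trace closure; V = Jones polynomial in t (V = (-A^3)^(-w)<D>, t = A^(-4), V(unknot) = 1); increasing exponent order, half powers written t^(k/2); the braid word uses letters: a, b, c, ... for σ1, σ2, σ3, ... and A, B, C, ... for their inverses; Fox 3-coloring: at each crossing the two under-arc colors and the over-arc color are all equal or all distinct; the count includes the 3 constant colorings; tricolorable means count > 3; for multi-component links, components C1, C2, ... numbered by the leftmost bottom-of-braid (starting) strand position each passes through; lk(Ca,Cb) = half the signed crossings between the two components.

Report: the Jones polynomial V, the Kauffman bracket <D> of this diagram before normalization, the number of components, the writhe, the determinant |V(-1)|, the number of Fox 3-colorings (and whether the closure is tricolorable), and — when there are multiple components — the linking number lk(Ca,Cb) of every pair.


Jones polynomial: V(t) = -t^-6 + 2t^-5 - 4t^-4 + 5t^-3 - 4t^-2 + 5t^-1 - 3 + 2t - t^2
<D> = -A^-14 + 2A^-10 - 3A^-6 + 5A^-2 - 4A^2 + 5A^6 - 4A^10 + 2A^14 - A^18; writhe -2
components 1, writhe -2 (12 crossings)
3-colorings: 9 of 3^12, det 27 — tricolorable
note: det 27 = |V(-1)|; divisible by 3, so tricolorable


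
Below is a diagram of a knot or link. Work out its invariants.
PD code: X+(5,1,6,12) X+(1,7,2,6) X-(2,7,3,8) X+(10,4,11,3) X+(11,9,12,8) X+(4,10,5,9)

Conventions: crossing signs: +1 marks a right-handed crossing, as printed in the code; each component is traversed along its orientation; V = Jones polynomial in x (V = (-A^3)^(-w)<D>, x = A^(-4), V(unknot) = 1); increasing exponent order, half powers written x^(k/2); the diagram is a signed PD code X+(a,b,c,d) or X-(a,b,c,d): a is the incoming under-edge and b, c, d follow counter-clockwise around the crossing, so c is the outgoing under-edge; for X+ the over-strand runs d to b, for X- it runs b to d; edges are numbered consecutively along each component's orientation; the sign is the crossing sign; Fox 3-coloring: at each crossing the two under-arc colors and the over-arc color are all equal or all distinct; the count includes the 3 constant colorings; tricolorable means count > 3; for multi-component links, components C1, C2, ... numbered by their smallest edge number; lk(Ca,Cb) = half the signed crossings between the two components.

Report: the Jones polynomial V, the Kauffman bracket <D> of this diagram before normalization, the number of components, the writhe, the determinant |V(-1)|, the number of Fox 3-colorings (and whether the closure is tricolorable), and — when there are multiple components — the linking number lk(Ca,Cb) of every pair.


Jones polynomial: V(x) = x + x^3 - x^4
<D> = -A^-4 + 1 + A^8; writhe +4
components 1, writhe +4 (6 crossings)
3-colorings: 9 of 3^6, det 3 — tricolorable
note: w = +4 (over 6 crossings) is diagram-only; (-A^3)^(-4) removes it from V


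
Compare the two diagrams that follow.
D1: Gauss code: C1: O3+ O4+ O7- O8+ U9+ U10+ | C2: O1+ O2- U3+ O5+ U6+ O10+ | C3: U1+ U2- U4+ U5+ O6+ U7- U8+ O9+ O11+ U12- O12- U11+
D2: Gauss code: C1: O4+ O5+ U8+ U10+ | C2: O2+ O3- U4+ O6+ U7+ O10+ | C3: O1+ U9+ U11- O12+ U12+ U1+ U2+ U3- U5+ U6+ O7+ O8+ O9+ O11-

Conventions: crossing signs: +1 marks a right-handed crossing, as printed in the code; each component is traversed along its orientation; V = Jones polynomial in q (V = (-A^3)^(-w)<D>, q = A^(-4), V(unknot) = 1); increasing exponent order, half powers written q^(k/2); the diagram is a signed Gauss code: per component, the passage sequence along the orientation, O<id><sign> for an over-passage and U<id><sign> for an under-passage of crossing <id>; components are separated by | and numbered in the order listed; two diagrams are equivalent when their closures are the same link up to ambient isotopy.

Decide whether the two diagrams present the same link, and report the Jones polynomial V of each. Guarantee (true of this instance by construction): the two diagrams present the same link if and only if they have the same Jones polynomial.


same link: yes
V(D1) = q^2 + q^4 + 2q^6  [12 crossings, <D> = 2A^-6 + A^2 + A^10, w = +6]
V(D2) = q^2 + q^4 + 2q^6  [12 crossings, <D> = 2 + A^8 + A^16, w = +8]
insight: all 2 diagrams share one V(q), hence one class


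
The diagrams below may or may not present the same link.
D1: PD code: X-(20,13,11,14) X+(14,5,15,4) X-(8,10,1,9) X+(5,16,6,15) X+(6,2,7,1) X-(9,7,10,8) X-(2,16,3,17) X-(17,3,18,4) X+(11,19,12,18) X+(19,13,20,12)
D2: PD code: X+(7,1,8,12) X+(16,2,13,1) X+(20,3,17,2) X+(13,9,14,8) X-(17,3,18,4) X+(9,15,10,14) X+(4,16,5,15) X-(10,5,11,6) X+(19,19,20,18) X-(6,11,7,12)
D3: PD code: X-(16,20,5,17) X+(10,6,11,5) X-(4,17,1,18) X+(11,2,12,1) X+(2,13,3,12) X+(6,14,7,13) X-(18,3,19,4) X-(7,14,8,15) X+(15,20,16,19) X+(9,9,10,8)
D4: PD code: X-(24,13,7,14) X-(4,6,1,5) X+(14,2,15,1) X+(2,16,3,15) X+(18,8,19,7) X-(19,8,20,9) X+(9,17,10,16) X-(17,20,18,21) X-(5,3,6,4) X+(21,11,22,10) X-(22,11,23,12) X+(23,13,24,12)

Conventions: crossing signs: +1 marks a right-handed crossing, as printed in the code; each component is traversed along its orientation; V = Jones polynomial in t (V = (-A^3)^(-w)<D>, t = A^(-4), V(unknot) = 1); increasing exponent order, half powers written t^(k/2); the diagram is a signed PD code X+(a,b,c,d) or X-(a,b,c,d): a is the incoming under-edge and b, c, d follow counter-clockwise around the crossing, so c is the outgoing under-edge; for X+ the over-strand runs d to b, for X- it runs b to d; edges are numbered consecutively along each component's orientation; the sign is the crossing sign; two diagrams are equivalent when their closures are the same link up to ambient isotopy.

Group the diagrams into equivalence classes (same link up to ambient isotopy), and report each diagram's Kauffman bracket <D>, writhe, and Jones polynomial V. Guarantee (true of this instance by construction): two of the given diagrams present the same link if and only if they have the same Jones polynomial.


equivalence classes: {D1} | {D2} | {D3, D4}
D1 (bracket 1 + A^4 + A^8 + A^12; 10 crossings at w = 0): V = t^-3 + t^-2 + t^-1 + 1
V(D2) = 1 + t^3 + t^4 + t^5  (w +4, c 10, <D> = A^-8 + A^-4 + 1 + A^12)
V(D3) = t^-2 + 2 + t^2  (w +2, c 10, <D> = A^-2 + 2A^6 + A^14)
V(D4) = t^-2 + 2 + t^2  [12 crossings, <D> = A^-8 + 2 + A^8, w = 0]
key observation: 3 classes among 4 diagrams; unequal V(t) rules out equality


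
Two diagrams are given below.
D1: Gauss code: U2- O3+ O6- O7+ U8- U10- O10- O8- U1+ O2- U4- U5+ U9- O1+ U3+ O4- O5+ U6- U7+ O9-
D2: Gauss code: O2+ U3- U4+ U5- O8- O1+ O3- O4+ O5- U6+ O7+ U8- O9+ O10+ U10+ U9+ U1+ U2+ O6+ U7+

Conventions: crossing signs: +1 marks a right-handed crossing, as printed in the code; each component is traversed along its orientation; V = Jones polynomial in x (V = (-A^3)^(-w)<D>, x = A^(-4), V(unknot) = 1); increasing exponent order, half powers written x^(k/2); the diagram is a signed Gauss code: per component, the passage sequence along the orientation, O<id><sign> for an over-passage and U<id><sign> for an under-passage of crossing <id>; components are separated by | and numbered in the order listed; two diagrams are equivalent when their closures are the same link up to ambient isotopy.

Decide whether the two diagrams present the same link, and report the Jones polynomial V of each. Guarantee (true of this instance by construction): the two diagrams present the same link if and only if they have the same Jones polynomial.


same link: no
V(D1) = x^-2 - x^-1 + 1 - x + x^2  [10 crossings, <D> = A^-14 - A^-10 + A^-6 - A^-2 + A^2, w = -2]
D2 (bracket -A^-4 + 1 + A^8; 10 crossings at w = +4): V = x + x^3 - x^4
note: 2 classes among 2 diagrams; unequal V(x) rules out equality


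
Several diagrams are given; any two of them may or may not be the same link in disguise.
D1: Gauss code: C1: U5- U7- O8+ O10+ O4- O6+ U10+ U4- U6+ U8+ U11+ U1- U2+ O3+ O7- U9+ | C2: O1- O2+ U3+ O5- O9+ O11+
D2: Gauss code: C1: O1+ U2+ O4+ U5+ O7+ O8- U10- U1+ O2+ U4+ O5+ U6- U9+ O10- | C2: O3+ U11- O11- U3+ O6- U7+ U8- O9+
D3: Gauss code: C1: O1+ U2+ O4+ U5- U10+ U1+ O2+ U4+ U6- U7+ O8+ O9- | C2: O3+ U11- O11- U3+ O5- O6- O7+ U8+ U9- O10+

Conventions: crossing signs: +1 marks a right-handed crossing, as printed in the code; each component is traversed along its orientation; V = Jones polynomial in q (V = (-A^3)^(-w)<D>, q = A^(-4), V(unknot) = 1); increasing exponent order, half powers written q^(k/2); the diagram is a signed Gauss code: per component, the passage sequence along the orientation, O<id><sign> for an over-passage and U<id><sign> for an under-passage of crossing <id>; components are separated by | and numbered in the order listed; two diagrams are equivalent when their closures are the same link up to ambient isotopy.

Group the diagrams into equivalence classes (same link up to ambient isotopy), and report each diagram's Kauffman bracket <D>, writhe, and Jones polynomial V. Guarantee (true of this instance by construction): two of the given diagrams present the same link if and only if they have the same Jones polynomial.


classes: {D1} | {D2, D3}
V(D1) = -q^(1/2) - q^(5/2)  [11 crossings, <D> = A^-1 + A^7, w = +3]
V(D2) = -q^(1/2) - q^(3/2) - q^(5/2) + q^(9/2)  (w +3, c 11, <D> = -A^-9 + A^-1 + A^3 + A^7)
V(D3) = -q^(1/2) - q^(3/2) - q^(5/2) + q^(9/2)  (w +3, c 11, <D> = -A^-9 + A^-1 + A^3 + A^7)
insight: 2 classes among 3 diagrams; unequal V(q) rules out equality


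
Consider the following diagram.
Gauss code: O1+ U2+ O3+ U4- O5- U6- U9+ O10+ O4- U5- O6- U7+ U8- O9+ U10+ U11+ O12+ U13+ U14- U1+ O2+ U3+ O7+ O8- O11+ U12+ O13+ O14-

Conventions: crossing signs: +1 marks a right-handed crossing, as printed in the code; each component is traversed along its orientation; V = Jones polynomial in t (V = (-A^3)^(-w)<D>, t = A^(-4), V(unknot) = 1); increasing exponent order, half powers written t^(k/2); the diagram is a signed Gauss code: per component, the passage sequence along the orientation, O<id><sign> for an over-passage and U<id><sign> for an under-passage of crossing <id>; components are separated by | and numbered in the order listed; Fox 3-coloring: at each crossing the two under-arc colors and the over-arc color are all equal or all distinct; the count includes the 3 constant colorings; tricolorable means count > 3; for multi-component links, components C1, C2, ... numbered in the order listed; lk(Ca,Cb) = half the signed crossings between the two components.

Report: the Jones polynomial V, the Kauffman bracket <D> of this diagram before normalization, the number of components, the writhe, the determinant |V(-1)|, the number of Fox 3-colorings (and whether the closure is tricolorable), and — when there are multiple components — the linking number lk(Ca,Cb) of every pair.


Jones polynomial: V(t) = t^2 + t^4 - t^5 + t^6 - t^7
<D> = -A^-16 + A^-12 - A^-8 + A^-4 + A^4; writhe +4
components 1, writhe +4 (14 crossings)
3-colorings: 3 of 3^14, det 5 — not tricolorable
note: det 5 = |V(-1)|; not divisible by 3, so not tricolorable


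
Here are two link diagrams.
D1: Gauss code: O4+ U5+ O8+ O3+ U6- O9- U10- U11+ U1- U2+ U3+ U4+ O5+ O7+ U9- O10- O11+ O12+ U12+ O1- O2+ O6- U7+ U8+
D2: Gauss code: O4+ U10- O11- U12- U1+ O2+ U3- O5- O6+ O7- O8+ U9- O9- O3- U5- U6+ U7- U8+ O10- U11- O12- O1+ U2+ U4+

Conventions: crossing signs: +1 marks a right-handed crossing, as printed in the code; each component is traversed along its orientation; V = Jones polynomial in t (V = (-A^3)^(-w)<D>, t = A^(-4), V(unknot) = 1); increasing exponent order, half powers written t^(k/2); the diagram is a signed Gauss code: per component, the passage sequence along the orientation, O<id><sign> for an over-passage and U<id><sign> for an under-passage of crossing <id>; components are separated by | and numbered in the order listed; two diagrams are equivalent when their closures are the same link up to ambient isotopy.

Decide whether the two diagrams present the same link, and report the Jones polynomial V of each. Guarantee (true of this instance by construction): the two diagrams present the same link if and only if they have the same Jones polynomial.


equivalent: no
D1 (bracket A^-8 - 2A^-4 + 2 - 2A^4 + 2A^8 - A^12 + A^16; 12 crossings at w = +4): V = t^-1 - 1 + 2t - 2t^2 + 2t^3 - 2t^4 + t^5
D2 (bracket A^-6; 12 crossings at w = -2): V = 1
key observation: V(t) takes 2 values over 2 diagrams, fixing the grouping


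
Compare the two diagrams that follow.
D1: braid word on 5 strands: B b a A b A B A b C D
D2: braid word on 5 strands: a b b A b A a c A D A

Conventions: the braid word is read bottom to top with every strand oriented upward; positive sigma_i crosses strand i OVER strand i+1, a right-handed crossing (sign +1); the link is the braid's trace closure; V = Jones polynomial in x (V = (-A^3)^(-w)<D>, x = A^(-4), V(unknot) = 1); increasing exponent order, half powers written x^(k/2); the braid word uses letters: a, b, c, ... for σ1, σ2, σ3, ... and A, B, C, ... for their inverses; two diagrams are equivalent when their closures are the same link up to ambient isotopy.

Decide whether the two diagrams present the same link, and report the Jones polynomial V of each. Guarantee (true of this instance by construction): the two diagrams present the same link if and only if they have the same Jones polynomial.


same link: no
V(D1) = -x^(-1/2) - x^(1/2)  [11 crossings, <D> = A^-11 + A^-7, w = -3]
V(D2) = -x^(-3/2) + x^(-1/2) - 2x^(1/2) + x^(3/2) - 2x^(5/2) + x^(7/2)  [11 crossings, <D> = -A^-11 + 2A^-7 - A^-3 + 2A - A^5 + A^9, w = +1]
insight: 2 values of V(x) split the 2 diagrams


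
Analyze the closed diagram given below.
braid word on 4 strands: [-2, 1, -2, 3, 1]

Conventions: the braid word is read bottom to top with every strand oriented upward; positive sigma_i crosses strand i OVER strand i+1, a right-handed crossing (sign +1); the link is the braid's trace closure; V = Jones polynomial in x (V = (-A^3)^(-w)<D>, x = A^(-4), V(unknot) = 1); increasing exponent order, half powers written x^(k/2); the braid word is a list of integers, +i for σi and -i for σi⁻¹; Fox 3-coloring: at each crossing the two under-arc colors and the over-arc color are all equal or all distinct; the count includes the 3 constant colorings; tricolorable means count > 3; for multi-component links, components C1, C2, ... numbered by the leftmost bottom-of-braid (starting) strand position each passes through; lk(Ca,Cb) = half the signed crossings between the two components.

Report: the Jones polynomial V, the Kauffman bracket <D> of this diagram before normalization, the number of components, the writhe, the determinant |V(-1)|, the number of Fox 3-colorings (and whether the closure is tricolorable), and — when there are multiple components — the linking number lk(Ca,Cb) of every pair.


V(x) = x^-2 - x^-1 + 1 - x + x^2
bracket: -A^-5 + A^-1 - A^3 + A^7 - A^11, w = +1
1 component, writhe +1, over 5 crossings
det 5, colorings 3 of 3^5 — not tricolorable
observation: det 5 = |V(-1)|; not divisible by 3, so not tricolorable


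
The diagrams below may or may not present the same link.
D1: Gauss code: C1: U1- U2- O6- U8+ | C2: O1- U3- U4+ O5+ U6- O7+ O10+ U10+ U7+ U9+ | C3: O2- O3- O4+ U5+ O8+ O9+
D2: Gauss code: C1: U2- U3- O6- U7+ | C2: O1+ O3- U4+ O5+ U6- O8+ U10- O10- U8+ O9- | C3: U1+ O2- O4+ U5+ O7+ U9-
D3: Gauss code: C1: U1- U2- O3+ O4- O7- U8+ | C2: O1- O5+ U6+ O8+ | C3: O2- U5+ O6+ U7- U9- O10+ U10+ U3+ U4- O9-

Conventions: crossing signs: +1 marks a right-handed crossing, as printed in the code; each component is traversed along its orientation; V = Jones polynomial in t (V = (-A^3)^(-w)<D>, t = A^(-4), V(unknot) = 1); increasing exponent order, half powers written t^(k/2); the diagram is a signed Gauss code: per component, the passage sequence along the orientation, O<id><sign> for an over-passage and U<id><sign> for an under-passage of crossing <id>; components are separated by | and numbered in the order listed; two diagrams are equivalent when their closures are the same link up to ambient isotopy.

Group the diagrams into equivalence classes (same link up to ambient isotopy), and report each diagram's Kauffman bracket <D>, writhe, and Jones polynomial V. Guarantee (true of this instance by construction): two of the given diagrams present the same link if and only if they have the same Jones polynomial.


equivalence classes: {D1, D2, D3}
D1 (bracket A^-2 + 2A^6 + A^14; 10 crossings at w = +2): V = t^-2 + 2 + t^2
V(D2) = t^-2 + 2 + t^2  [10 crossings, <D> = A^-8 + 2 + A^8, w = 0]
V(D3) = t^-2 + 2 + t^2  (w 0, c 10, <D> = A^-8 + 2 + A^8)
observation: all 3 diagrams share one V(t), hence one class


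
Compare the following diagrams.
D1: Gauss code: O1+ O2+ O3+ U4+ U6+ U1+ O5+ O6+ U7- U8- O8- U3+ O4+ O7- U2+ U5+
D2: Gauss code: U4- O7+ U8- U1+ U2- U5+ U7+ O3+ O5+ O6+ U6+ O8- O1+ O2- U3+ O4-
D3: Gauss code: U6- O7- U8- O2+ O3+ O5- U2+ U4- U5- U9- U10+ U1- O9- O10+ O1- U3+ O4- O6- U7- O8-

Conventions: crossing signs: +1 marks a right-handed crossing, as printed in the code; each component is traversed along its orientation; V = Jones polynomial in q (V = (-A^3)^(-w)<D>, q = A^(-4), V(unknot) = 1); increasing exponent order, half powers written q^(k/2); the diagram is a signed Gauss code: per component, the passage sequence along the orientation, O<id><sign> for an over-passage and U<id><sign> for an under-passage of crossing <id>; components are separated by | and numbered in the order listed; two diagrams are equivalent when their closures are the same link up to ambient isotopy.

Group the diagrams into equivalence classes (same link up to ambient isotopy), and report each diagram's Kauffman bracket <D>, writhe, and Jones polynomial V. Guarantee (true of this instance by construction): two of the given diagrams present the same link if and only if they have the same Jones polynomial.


classes: {D1} | {D2} | {D3}
V(D1) = q - q^2 + 2q^3 - q^4 + q^5 - q^6  [8 crossings, <D> = -A^-12 + A^-8 - A^-4 + 2 - A^4 + A^8, w = +4]
D2 (bracket A^6; 8 crossings at w = +2): V = 1
V(D3) = -q^-4 + q^-3 + q^-1  (w -4, c 10, <D> = A^-8 + 1 - A^4)
insight: 3 classes among 3 diagrams; unequal V(q) rules out equality


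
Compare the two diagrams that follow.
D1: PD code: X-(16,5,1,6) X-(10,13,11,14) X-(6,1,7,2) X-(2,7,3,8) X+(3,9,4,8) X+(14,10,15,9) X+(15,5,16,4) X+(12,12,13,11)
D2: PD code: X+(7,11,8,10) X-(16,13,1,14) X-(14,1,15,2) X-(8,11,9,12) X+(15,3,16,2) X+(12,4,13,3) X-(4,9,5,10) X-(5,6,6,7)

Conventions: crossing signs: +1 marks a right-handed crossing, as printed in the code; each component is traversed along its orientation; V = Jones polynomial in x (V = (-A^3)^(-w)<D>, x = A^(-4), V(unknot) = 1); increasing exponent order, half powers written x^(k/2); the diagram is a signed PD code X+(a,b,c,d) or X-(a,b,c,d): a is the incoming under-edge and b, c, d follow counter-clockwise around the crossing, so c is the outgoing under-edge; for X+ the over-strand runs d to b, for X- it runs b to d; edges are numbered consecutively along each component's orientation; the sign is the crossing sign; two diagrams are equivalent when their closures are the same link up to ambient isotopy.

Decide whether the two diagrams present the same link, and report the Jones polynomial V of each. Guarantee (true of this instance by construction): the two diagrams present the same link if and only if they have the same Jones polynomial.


same link: yes
V(D1) = 1  [8 crossings, <D> = 1, w = 0]
D2 (bracket A^-6; 8 crossings at w = -2): V = 1
note: from 8 to 8 crossings by R-moves: one link, two diagrams
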